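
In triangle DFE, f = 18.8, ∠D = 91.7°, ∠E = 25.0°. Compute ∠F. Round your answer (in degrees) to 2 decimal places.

The third angle is ∠F = 180° − ∠E − ∠D = 63.30°.

63.30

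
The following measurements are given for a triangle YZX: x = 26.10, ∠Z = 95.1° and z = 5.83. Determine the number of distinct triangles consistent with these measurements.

0

x·sin Z = 26.10·sin(95.1°) ≈ 26.
Since ∠Z is not acute, a triangle exists only if z > x; here z ≤ x, so there is no triangle.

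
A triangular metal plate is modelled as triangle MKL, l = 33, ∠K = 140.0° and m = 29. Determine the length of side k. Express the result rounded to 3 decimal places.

By the law of cosines, k² = l² + m² − 2·l·m·cos K = 3396.2, so k ≈ 58.277.

58.277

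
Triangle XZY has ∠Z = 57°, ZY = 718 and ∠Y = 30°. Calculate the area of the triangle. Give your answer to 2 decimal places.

area ≈ 108237.04

The third angle is ∠X = 180° − ∠Z − ∠Y = 93.00°.
Law of sines: YX = ZY·sin Z/sin X ≈ 602.99.
Law of sines: XZ = ZY·sin Y/sin X ≈ 359.49.
Area = ½·ZY·YX·sin Y ≈ 1.0824e+05.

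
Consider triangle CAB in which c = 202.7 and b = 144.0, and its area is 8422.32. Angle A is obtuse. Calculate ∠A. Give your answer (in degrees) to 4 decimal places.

From area = ½·b·c·sin A, we get sin A = 2·area/(b·c) ≈ 0.57709.
Taking the obtuse solution, ∠A ≈ 144.75°.

144.7537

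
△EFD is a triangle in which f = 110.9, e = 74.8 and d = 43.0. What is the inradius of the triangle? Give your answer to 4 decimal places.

9.2270

Semiperimeter s = (74.8 + 110.9 + 43)/2 = 114.35.
Heron's formula: area = √(114.35·39.55·3.45·71.35) ≈ 1055.1.
Inradius = area/s = 1055.1/114.35 ≈ 9.227.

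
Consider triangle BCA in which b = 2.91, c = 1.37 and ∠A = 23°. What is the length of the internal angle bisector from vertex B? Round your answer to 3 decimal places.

By the law of cosines, a² = b² + c² − 2·b·c·cos A = 3.0054, so a ≈ 1.7336.
Law of cosines again: cos B = (c² + a² − b²)/(2·c·a) ≈ -0.75488, so ∠B ≈ 139.01°.
The bisector from B has length 2·c·a·cos(∠B/2)/(c+a) ≈ 0.53581.

0.536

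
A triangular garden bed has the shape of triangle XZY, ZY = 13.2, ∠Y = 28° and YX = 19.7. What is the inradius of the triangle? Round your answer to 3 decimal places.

r ≈ 2.835

By the law of cosines, XZ² = ZY² + YX² − 2·ZY·YX·cos Y = 103.13, so XZ ≈ 10.155.
Area = ½·ZY·YX·sin Y ≈ 61.041.
Semiperimeter s = (13.2+19.7+10.155)/2 = 21.528.
Inradius = area/s = 61.041/21.528 ≈ 2.8355.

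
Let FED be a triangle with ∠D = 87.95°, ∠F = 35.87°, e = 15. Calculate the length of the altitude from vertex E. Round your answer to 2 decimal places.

The third angle is ∠E = 180° − ∠D − ∠F = 56.18°.
Law of sines: f = e·sin F/sin E ≈ 10.579.
Law of sines: d = e·sin D/sin E ≈ 18.044.
Area = ½·e·f·sin D ≈ 79.294.
The altitude from E has length 2·area/e ≈ 10.573.

h_E ≈ 10.57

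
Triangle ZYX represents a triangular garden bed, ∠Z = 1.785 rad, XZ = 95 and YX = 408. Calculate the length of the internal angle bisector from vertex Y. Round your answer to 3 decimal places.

t_Y ≈ 389.366

Law of sines: sin Y = XZ·sin Z/YX ≈ 0.22752.
Since YX ≥ XZ, only the acute value applies: ∠Y ≈ 0.230 rad.
Then ∠X = π − ∠Z − ∠Y ≈ 1.127 rad.
Law of sines gives ZY = YX·sin X/sin Z ≈ 377.11.
The bisector from Y has length 2·ZY·YX·cos(∠Y/2)/(ZY+YX) ≈ 389.37.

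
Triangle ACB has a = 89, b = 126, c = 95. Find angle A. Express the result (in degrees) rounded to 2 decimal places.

∠A ≈ 44.82°

By the law of cosines, cos A = (c² + b² − a²) / (2·c·b) ≈ 0.70927, so ∠A ≈ 44.82°.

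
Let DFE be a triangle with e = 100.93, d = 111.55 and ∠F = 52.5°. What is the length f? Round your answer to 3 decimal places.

By the law of cosines, f² = e² + d² − 2·e·d·cos F = 8922.5, so f ≈ 94.459.

94.459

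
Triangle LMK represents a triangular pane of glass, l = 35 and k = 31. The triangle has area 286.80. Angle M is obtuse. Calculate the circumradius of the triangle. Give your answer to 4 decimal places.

From area = ½·k·l·sin M, we get sin M = 2·area/(k·l) ≈ 0.52866.
Taking the obtuse solution, ∠M ≈ 2.585 rad.
Law of cosines then gives m ≈ 63.466.
Circumradius = m/(2 sin M) ≈ 60.025.

R ≈ 60.0252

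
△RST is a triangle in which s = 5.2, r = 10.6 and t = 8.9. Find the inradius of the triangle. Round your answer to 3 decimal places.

Semiperimeter p = (10.6 + 5.2 + 8.9)/2 = 12.35.
Heron's formula: area = √(12.35·1.75·7.15·3.45) ≈ 23.09.
Inradius = area/p = 23.09/12.35 ≈ 1.8696.

1.870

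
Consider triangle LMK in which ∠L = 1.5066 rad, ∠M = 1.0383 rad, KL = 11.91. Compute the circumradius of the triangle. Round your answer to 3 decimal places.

The third angle is ∠K = π − ∠L − ∠M = 0.5967 rad.
Law of sines: MK = KL·sin L/sin M ≈ 13.796.
Law of sines: LM = KL·sin K/sin M ≈ 7.7679.
Circumradius = KL/(2 sin M) ≈ 6.912.

R ≈ 6.912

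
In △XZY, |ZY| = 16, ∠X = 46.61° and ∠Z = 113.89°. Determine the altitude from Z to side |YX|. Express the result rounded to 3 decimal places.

The third angle is ∠Y = 180° − ∠X − ∠Z = 19.50°.
Law of sines: |YX| = |ZY|·sin Z/sin X ≈ 20.131.
Law of sines: |XZ| = |ZY|·sin Y/sin X ≈ 7.3496.
Area = ½·|ZY|·|YX|·sin Y ≈ 53.759.
The altitude from Z has length 2·area/|YX| ≈ 5.3409.

5.341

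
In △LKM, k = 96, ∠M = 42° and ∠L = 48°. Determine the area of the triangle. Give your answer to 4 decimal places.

2291.3784

The third angle is ∠K = 180° − ∠M − ∠L = 90.00°.
Law of sines: l = k·sin L/sin K ≈ 71.342.
Law of sines: m = k·sin M/sin K ≈ 64.237.
Area = ½·k·l·sin M ≈ 2291.4.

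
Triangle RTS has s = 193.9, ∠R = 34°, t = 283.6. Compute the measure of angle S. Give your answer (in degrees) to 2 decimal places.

By the law of cosines, r² = t² + s² − 2·t·s·cos R = 26849, so r ≈ 163.86.
Law of cosines again: cos S = (r² + t² − s²)/(2·r·t) ≈ 0.74974, so ∠S ≈ 41.43°.

∠S ≈ 41.43°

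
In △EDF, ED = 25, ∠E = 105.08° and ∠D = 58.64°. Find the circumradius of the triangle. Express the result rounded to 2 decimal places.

44.59

The third angle is ∠F = 180° − ∠E − ∠D = 16.28°.
Law of sines: DF = ED·sin E/sin F ≈ 86.109.
Law of sines: FE = ED·sin D/sin F ≈ 76.152.
Circumradius = ED/(2 sin F) ≈ 44.59.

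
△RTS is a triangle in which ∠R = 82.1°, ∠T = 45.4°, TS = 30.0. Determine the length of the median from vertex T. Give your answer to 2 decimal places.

m_T ≈ 24.95

The third angle is ∠S = 180° − ∠R − ∠T = 52.50°.
Law of sines: SR = TS·sin T/sin R ≈ 21.565.
Law of sines: RT = TS·sin S/sin R ≈ 24.029.
Median from T: ½√(2·RT² + 2·TS² − SR²) ≈ 24.948.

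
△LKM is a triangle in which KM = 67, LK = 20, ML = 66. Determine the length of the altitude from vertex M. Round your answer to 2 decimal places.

Semiperimeter s = (67 + 66 + 20)/2 = 76.5.
Heron's formula: area = √(76.5·9.5·10.5·56.5) ≈ 656.62.
The altitude from M has length 2·area/LK ≈ 65.662.

65.66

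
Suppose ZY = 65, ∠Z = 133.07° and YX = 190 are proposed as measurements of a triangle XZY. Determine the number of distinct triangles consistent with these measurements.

ZY·sin Z = 65·sin(133.07°) ≈ 47.48.
Since ∠Z is not acute, a triangle exists only if YX > ZY; here YX > ZY, so there is exactly one triangle.

1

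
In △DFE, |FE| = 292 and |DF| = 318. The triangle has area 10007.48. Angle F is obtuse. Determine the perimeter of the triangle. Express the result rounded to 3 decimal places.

From area = ½·|DF|·|FE|·sin F, we get sin F = 2·area/(|DF|·|FE|) ≈ 0.21555.
Taking the obtuse solution, ∠F ≈ 2.924 rad.
Law of cosines then gives |ED| ≈ 606.41.
Perimeter = 292 + 606.41 + 318 = 1216.4.

1216.411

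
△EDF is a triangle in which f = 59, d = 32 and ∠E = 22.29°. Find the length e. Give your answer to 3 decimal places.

31.799

By the law of cosines, e² = d² + f² − 2·d·f·cos E = 1011.2, so e ≈ 31.799.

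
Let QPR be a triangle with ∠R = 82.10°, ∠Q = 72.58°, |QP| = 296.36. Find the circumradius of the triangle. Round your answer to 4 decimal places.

149.5998

The third angle is ∠P = 180° − ∠R − ∠Q = 25.32°.
Law of sines: |PR| = |QP|·sin Q/sin R ≈ 285.48.
Law of sines: |RQ| = |QP|·sin P/sin R ≈ 127.96.
Circumradius = |QP|/(2 sin R) ≈ 149.6.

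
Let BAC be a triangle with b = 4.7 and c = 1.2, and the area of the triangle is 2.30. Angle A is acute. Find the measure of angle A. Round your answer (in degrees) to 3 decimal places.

∠A ≈ 54.647°

From area = ½·c·b·sin A, we get sin A = 2·area/(c·b) ≈ 0.81560.
Taking the acute solution, ∠A ≈ 54.65°.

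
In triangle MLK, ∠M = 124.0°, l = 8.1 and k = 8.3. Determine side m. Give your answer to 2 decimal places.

14.48

By the law of cosines, m² = l² + k² − 2·l·k·cos M = 209.69, so m ≈ 14.481.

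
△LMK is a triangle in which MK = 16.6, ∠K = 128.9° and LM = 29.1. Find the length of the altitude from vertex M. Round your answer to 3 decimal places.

h_M ≈ 12.919

Law of sines: sin L = MK·sin K/LM ≈ 0.44395.
Since LM ≥ MK, only the acute value applies: ∠L ≈ 26.36°.
Then ∠M = 180° − ∠K − ∠L ≈ 24.74°.
Law of sines gives KL = LM·sin M/sin K ≈ 15.651.
Area = ½·LM·MK·sin M ≈ 101.1.
The altitude from M has length 2·area/KL ≈ 12.919.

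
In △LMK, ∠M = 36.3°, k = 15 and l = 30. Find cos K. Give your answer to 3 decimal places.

0.896

By the law of cosines, m² = k² + l² − 2·k·l·cos M = 399.66, so m ≈ 19.992.
Law of cosines again: cos K = (l² + m² − k²)/(2·l·m) ≈ 0.89593, so ∠K ≈ 26.37°.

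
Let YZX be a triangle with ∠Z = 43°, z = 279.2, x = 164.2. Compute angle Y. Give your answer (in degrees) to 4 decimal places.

Law of sines: sin X = x·sin Z/z ≈ 0.40109.
Since z ≥ x, only the acute value applies: ∠X ≈ 23.65°.
Then ∠Y = 180° − ∠Z − ∠X ≈ 113.35°.

∠Y ≈ 113.3537°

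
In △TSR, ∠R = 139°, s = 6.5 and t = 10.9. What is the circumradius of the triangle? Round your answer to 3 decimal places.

12.477

By the law of cosines, r² = t² + s² − 2·t·s·cos R = 268, so r ≈ 16.371.
Area = ½·t·s·sin R ≈ 23.241.
Circumradius = r/(2 sin R) ≈ 12.477.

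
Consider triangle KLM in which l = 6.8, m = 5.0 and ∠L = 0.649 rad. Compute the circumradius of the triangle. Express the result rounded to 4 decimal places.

5.6255

Law of sines: sin M = m·sin L/l ≈ 0.44440.
Since l ≥ m, only the acute value applies: ∠M ≈ 0.461 rad.
Then ∠K = π − ∠L − ∠M ≈ 2.032 rad.
Law of sines gives k = l·sin K/sin L ≈ 10.075.
Circumradius = l/(2 sin L) ≈ 5.6255.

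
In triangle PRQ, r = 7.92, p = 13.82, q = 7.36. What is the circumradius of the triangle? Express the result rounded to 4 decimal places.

8.9503

By the law of cosines, cos P = (r² + q² − p²) / (2·r·q) ≈ -0.63557, so ∠P ≈ 2.2595 rad.
Circumradius = p/(2 sin P) ≈ 8.9503.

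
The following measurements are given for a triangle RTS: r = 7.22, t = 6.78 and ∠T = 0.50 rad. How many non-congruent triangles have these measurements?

r·sin T = 7.22·sin(0.50 rad) ≈ 3.461.
Since r sin T < t < r (3.461 < 6.78 < 7.22), two triangles exist.

2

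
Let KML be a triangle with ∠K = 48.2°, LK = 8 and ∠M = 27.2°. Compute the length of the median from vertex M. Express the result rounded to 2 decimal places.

m_M ≈ 14.58

The third angle is ∠L = 180° − ∠K − ∠M = 104.60°.
Law of sines: ML = LK·sin K/sin M ≈ 13.047.
Law of sines: KM = LK·sin L/sin M ≈ 16.937.
Median from M: ½√(2·KM² + 2·ML² − LK²) ≈ 14.579.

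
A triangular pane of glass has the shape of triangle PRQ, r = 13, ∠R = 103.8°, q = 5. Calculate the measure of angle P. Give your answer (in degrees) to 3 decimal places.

54.268

Law of sines: sin Q = q·sin R/r ≈ 0.37351.
Since r ≥ q, only the acute value applies: ∠Q ≈ 21.93°.
Then ∠P = 180° − ∠R − ∠Q ≈ 54.27°.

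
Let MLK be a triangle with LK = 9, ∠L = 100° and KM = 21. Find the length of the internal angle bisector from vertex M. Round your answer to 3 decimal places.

Law of sines: sin M = LK·sin L/KM ≈ 0.42206.
Since KM ≥ LK, only the acute value applies: ∠M ≈ 24.96°.
Then ∠K = 180° − ∠L − ∠M ≈ 55.04°.
Law of sines gives ML = KM·sin K/sin L ≈ 17.475.
The bisector from M has length 2·KM·ML·cos(∠M/2)/(KM+ML) ≈ 18.625.

18.625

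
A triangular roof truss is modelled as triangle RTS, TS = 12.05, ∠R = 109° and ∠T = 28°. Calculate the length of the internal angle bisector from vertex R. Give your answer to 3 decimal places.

4.116

The third angle is ∠S = 180° − ∠R − ∠T = 43.00°.
Law of sines: SR = TS·sin T/sin R ≈ 5.9831.
Law of sines: RT = TS·sin S/sin R ≈ 8.6916.
The bisector from R has length 2·SR·RT·cos(∠R/2)/(SR+RT) ≈ 4.1157.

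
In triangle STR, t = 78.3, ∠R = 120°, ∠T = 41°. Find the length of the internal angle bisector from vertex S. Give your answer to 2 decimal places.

The third angle is ∠S = 180° − ∠T − ∠R = 19.00°.
Law of sines: s = t·sin S/sin T ≈ 38.856.
Law of sines: r = t·sin R/sin T ≈ 103.36.
The bisector from S has length 2·t·r·cos(∠S/2)/(t+r) ≈ 87.879.

87.88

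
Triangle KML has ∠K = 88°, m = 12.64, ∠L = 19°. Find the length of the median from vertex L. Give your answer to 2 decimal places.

m_L ≈ 12.75

The third angle is ∠M = 180° − ∠L − ∠K = 73.00°.
Law of sines: k = m·sin K/sin M ≈ 13.209.
Law of sines: l = m·sin L/sin M ≈ 4.3032.
Median from L: ½√(2·k² + 2·m² − l²) ≈ 12.748.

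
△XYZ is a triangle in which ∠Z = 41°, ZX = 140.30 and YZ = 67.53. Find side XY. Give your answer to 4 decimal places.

99.7169

By the law of cosines, XY² = YZ² + ZX² − 2·YZ·ZX·cos Z = 9943.5, so XY ≈ 99.717.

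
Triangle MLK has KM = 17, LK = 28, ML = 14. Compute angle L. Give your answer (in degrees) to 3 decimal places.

By the law of cosines, cos L = (ML² + LK² − KM²) / (2·ML·LK) ≈ 0.88138, so ∠L ≈ 28.19°.

28.191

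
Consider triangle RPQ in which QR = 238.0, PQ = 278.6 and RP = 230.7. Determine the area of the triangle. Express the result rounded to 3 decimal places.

Semiperimeter s = (278.6 + 238 + 230.7)/2 = 373.65.
Heron's formula: area = √(373.65·95.05·135.65·142.95) ≈ 26243.

26242.822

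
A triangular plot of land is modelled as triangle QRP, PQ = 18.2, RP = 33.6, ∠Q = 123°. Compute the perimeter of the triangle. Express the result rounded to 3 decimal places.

Law of sines: sin R = PQ·sin Q/RP ≈ 0.45428.
Since RP ≥ PQ, only the acute value applies: ∠R ≈ 27.02°.
Then ∠P = 180° − ∠Q − ∠R ≈ 29.98°.
Law of sines gives QR = RP·sin P/sin Q ≈ 20.02.
Semiperimeter s = (33.6+18.2+20.02)/2 = 35.91.
Perimeter = 33.6 + 18.2 + 20.02 = 71.82.

perimeter ≈ 71.820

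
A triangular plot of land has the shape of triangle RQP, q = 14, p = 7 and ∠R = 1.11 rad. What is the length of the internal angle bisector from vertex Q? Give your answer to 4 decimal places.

By the law of cosines, r² = q² + p² − 2·q·p·cos R = 157.85, so r ≈ 12.564.
Law of cosines again: cos Q = (p² + r² − q²)/(2·p·r) ≈ 0.06166, so ∠Q ≈ 1.509 rad.
The bisector from Q has length 2·p·r·cos(∠Q/2)/(p+r) ≈ 6.5505.

t_Q ≈ 6.5505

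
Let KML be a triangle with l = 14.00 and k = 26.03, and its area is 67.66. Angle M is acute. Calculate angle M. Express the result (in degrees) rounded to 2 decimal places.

∠M ≈ 21.80°

From area = ½·l·k·sin M, we get sin M = 2·area/(l·k) ≈ 0.37133.
Taking the acute solution, ∠M ≈ 21.80°.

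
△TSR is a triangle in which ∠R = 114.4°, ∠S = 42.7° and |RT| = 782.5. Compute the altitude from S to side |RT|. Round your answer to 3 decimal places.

h_S ≈ 408.891

The third angle is ∠T = 180° − ∠S − ∠R = 22.90°.
Law of sines: |SR| = |RT|·sin T/sin S ≈ 448.99.
Law of sines: |TS| = |RT|·sin R/sin S ≈ 1050.8.
Area = ½·|RT|·|SR|·sin R ≈ 1.5998e+05.
The altitude from S has length 2·area/|RT| ≈ 408.89.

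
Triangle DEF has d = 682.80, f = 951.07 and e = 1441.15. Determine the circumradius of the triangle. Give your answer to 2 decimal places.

R ≈ 858.57

By the law of cosines, cos D = (e² + f² − d²) / (2·e·f) ≈ 0.91754, so ∠D ≈ 23.43°.
Circumradius = d/(2 sin D) ≈ 858.57.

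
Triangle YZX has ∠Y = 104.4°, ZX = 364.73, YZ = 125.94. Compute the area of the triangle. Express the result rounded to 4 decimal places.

19054.2086

Law of sines: sin X = YZ·sin Y/ZX ≈ 0.33445.
Since ZX ≥ YZ, only the acute value applies: ∠X ≈ 19.54°.
Then ∠Z = 180° − ∠Y − ∠X ≈ 56.06°.
Law of sines gives XY = ZX·sin Z/sin Y ≈ 312.41.
Area = ½·ZX·YZ·sin Z ≈ 19054.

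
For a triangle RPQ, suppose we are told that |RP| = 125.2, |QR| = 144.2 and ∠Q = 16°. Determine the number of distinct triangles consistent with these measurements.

|QR|·sin Q = 144.2·sin(16°) ≈ 39.75.
Since |QR| sin Q < |RP| < |QR| (39.75 < 125.2 < 144.2), two triangles exist.

2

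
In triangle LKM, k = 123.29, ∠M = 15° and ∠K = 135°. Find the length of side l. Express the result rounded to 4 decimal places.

87.1792

The third angle is ∠L = 180° − ∠K − ∠M = 30.00°.
Law of sines: l = k·sin L/sin K ≈ 87.179.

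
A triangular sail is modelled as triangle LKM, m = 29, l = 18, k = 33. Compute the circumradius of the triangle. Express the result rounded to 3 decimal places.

R ≈ 16.544

By the law of cosines, cos L = (k² + m² − l²) / (2·k·m) ≈ 0.83908, so ∠L ≈ 32.96°.
Circumradius = l/(2 sin L) ≈ 16.544.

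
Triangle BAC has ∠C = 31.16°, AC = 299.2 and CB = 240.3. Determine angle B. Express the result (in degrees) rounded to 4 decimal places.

∠B ≈ 95.8028°

By the law of cosines, BA² = AC² + CB² − 2·AC·CB·cos C = 24215, so BA ≈ 155.61.
Law of cosines again: cos B = (CB² + BA² − AC²)/(2·CB·BA) ≈ -0.10110, so ∠B ≈ 95.80°.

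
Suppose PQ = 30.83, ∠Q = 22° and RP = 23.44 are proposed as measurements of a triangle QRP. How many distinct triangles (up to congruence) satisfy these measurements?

2

PQ·sin Q = 30.83·sin(22°) ≈ 11.55.
Since PQ sin Q < RP < PQ (11.55 < 23.44 < 30.83), two triangles exist.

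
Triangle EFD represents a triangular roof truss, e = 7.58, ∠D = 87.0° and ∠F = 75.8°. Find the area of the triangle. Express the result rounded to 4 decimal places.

94.0531

The third angle is ∠E = 180° − ∠F − ∠D = 17.20°.
Law of sines: f = e·sin F/sin E ≈ 24.85.
Law of sines: d = e·sin D/sin E ≈ 25.598.
Area = ½·e·f·sin D ≈ 94.053.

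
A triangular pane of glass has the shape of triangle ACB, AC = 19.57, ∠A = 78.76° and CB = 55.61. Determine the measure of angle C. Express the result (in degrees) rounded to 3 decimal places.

Law of sines: sin B = AC·sin A/CB ≈ 0.34517.
Since CB ≥ AC, only the acute value applies: ∠B ≈ 20.19°.
Then ∠C = 180° − ∠A − ∠B ≈ 81.05°.

∠C ≈ 81.048°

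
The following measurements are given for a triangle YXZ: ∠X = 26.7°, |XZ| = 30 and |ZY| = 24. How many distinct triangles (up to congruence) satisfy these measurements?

2

|XZ|·sin X = 30·sin(26.7°) ≈ 13.48.
Since |XZ| sin X < |ZY| < |XZ| (13.48 < 24 < 30), two triangles exist.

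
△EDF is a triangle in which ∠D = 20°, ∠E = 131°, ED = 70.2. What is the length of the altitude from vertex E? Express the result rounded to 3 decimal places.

24.010

The third angle is ∠F = 180° − ∠E − ∠D = 29.00°.
Law of sines: DF = ED·sin E/sin F ≈ 109.28.
Law of sines: FE = ED·sin D/sin F ≈ 49.524.
Area = ½·ED·DF·sin D ≈ 1311.9.
The altitude from E has length 2·area/DF ≈ 24.01.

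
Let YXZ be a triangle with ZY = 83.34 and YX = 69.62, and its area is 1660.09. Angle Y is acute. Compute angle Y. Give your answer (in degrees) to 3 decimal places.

∠Y ≈ 34.906°

From area = ½·ZY·YX·sin Y, we get sin Y = 2·area/(ZY·YX) ≈ 0.57223.
Taking the acute solution, ∠Y ≈ 34.91°.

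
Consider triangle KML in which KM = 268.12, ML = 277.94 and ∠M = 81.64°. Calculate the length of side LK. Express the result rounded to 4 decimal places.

By the law of cosines, LK² = KM² + ML² − 2·KM·ML·cos M = 1.2747e+05, so LK ≈ 357.03.

357.0285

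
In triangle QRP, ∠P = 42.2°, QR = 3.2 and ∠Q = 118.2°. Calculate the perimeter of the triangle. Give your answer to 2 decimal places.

perimeter ≈ 9.00

The third angle is ∠R = 180° − ∠P − ∠Q = 19.60°.
Law of sines: RP = QR·sin Q/sin P ≈ 4.1984.
Law of sines: PQ = QR·sin R/sin P ≈ 1.5981.
Semiperimeter s = (4.1984+1.5981+3.2)/2 = 4.4982.
Perimeter = 4.1984 + 1.5981 + 3.2 = 8.9965.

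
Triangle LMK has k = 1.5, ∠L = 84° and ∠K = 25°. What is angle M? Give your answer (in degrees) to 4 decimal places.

The third angle is ∠M = 180° − ∠K − ∠L = 71.00°.

71.0000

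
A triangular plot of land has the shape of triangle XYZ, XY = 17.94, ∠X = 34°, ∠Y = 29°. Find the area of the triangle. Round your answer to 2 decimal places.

The third angle is ∠Z = 180° − ∠X − ∠Y = 117.00°.
Law of sines: YZ = XY·sin X/sin Z ≈ 11.259.
Law of sines: ZX = XY·sin Y/sin Z ≈ 9.7614.
Area = ½·XY·YZ·sin Y ≈ 48.963.

48.96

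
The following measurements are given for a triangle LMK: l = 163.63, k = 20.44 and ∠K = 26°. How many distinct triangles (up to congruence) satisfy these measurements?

l·sin K = 163.63·sin(26°) ≈ 71.73.
Since k = 20.44 < 71.73 = l sin K, no triangle exists.

0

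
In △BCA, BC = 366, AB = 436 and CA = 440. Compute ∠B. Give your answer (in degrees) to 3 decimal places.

65.874

By the law of cosines, cos B = (AB² + BC² − CA²) / (2·AB·BC) ≈ 0.40875, so ∠B ≈ 65.87°.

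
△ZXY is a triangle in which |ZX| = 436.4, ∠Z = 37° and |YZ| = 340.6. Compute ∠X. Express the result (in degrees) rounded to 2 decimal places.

By the law of cosines, |XY|² = |YZ|² + |ZX|² − 2·|YZ|·|ZX|·cos Z = 69038, so |XY| ≈ 262.75.
Law of cosines again: cos X = (|ZX|² + |XY|² − |YZ|²)/(2·|ZX|·|XY|) ≈ 0.62563, so ∠X ≈ 51.27°.

∠X ≈ 51.27°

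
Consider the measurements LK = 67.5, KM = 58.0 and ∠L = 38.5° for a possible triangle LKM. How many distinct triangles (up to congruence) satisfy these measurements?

LK·sin L = 67.5·sin(38.5°) ≈ 42.02.
Since LK sin L < KM < LK (42.02 < 58.0 < 67.5), two triangles exist.

2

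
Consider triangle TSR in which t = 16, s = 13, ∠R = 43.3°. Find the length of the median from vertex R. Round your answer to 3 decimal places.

13.488

By the law of cosines, r² = t² + s² − 2·t·s·cos R = 122.25, so r ≈ 11.057.
Median from R: ½√(2·t² + 2·s² − r²) ≈ 13.488.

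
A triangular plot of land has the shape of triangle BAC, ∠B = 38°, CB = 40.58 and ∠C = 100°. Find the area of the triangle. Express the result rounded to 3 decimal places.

746.065

The third angle is ∠A = 180° − ∠C − ∠B = 42.00°.
Law of sines: AC = CB·sin B/sin A ≈ 37.337.
Law of sines: BA = CB·sin C/sin A ≈ 59.725.
Area = ½·CB·AC·sin C ≈ 746.06.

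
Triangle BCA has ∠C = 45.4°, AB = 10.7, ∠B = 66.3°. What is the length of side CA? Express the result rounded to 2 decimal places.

The third angle is ∠A = 180° − ∠B − ∠C = 68.30°.
Law of sines: CA = AB·sin B/sin C ≈ 13.76.

13.76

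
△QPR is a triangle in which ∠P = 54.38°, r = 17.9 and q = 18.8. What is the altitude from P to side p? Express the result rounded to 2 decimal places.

By the law of cosines, p² = r² + q² − 2·r·q·cos P = 281.87, so p ≈ 16.789.
Area = ½·r·q·sin P ≈ 136.78.
The altitude from P has length 2·area/p ≈ 16.294.

h_P ≈ 16.29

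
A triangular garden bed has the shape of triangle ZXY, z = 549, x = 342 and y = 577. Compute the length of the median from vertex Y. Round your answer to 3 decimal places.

Median from Y: ½√(2·z² + 2·x² − y²) ≈ 354.89.

m_Y ≈ 354.895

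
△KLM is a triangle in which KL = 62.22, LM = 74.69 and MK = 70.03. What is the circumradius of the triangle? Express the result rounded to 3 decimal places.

By the law of cosines, cos K = (MK² + KL² − LM²) / (2·MK·KL) ≈ 0.36685, so ∠K ≈ 68.48°.
Circumradius = LM/(2 sin K) ≈ 40.144.

40.144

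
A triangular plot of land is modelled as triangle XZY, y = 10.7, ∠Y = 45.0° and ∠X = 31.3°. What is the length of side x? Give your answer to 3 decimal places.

The third angle is ∠Z = 180° − ∠Y − ∠X = 103.70°.
Law of sines: x = y·sin X/sin Y ≈ 7.8614.

7.861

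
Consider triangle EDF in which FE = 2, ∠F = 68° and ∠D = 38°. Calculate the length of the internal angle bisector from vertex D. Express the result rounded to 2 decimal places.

The third angle is ∠E = 180° − ∠D − ∠F = 74.00°.
Law of sines: DF = FE·sin E/sin D ≈ 3.1227.
Law of sines: ED = FE·sin F/sin D ≈ 3.012.
The bisector from D has length 2·ED·DF·cos(∠D/2)/(ED+DF) ≈ 2.8993.

t_D ≈ 2.90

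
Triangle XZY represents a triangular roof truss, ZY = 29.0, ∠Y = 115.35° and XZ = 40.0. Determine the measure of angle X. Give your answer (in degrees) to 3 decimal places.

Law of sines: sin X = ZY·sin Y/XZ ≈ 0.65519.
Since XZ ≥ ZY, only the acute value applies: ∠X ≈ 40.93°.
Then ∠Z = 180° − ∠Y − ∠X ≈ 23.72°.

40.934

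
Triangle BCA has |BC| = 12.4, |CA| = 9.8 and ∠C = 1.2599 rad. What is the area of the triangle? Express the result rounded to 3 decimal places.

Area = ½·|BC|·|CA|·sin C ≈ 57.847.

area ≈ 57.847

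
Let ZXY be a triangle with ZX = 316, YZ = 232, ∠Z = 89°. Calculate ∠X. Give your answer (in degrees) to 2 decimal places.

∠X ≈ 36.63°

By the law of cosines, XY² = YZ² + ZX² − 2·YZ·ZX·cos Z = 1.5112e+05, so XY ≈ 388.74.
Law of cosines again: cos X = (ZX² + XY² − YZ²)/(2·ZX·XY) ≈ 0.80246, so ∠X ≈ 36.63°.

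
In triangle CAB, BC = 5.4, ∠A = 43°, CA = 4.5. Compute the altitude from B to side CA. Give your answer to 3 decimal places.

Law of sines: sin B = CA·sin A/BC ≈ 0.56833.
Since BC ≥ CA, only the acute value applies: ∠B ≈ 34.63°.
Then ∠C = 180° − ∠A − ∠B ≈ 102.37°.
Law of sines gives AB = BC·sin C/sin A ≈ 7.7342.
Area = ½·BC·CA·sin C ≈ 11.868.
The altitude from B has length 2·area/CA ≈ 5.2747.

5.275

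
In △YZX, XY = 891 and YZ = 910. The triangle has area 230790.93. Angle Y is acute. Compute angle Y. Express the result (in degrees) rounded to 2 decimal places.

From area = ½·XY·YZ·sin Y, we get sin Y = 2·area/(XY·YZ) ≈ 0.56928.
Taking the acute solution, ∠Y ≈ 34.70°.

∠Y ≈ 34.70°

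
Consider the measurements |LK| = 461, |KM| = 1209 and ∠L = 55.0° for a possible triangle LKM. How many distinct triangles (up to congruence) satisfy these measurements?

|LK|·sin L = 461·sin(55.0°) ≈ 377.6.
Since |KM| ≥ |LK|, exactly one triangle exists.

1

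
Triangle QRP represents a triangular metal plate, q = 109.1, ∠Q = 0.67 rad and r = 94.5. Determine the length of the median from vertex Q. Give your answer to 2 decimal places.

Law of sines: sin R = r·sin Q/q ≈ 0.53788.
Since q ≥ r, only the acute value applies: ∠R ≈ 0.568 rad.
Then ∠P = π − ∠Q − ∠R ≈ 1.904 rad.
Law of sines gives p = q·sin P/sin Q ≈ 166.04.
Median from Q: ½√(2·r² + 2·p² − q²) ≈ 123.59.

123.59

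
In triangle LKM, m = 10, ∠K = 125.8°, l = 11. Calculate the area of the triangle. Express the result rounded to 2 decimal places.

Area = ½·m·l·sin K ≈ 44.609.

area ≈ 44.61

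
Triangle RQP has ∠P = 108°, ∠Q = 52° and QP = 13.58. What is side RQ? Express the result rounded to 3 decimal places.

37.762

The third angle is ∠R = 180° − ∠Q − ∠P = 20.00°.
Law of sines: RQ = QP·sin P/sin R ≈ 37.762.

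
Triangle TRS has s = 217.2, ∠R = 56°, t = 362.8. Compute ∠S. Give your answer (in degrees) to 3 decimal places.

By the law of cosines, r² = s² + t² − 2·s·t·cos R = 90671, so r ≈ 301.12.
Law of cosines again: cos S = (t² + r² − s²)/(2·t·r) ≈ 0.80150, so ∠S ≈ 36.73°.

∠S ≈ 36.727°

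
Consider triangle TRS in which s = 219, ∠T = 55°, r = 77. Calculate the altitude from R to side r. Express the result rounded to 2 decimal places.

h_R ≈ 179.39

By the law of cosines, t² = r² + s² − 2·r·s·cos T = 34546, so t ≈ 185.86.
Area = ½·r·s·sin T ≈ 6906.7.
The altitude from R has length 2·area/r ≈ 179.39.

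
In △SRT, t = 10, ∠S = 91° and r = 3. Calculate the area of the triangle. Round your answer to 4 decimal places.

14.9977

Area = ½·r·t·sin S ≈ 14.998.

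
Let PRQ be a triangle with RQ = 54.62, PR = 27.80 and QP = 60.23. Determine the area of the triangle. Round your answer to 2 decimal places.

Semiperimeter s = (54.62 + 60.23 + 27.8)/2 = 71.325.
Heron's formula: area = √(71.325·16.705·11.095·43.525) ≈ 758.54.

area ≈ 758.54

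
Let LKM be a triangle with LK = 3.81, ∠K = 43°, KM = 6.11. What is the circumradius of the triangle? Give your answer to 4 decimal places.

By the law of cosines, ML² = LK² + KM² − 2·LK·KM·cos K = 17.798, so ML ≈ 4.2187.
Area = ½·LK·KM·sin K ≈ 7.9382.
Circumradius = ML/(2 sin K) ≈ 3.0929.

3.0929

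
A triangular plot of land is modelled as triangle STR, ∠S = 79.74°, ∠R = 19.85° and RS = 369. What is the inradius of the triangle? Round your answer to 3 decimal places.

The third angle is ∠T = 180° − ∠R − ∠S = 80.41°.
Law of sines: TR = RS·sin S/sin T ≈ 368.25.
Law of sines: ST = RS·sin R/sin T ≈ 127.07.
Area = ½·RS·TR·sin R ≈ 23070.
Semiperimeter s = (368.25+369+127.07)/2 = 432.16.
Inradius = area/s = 23070/432.16 ≈ 53.383.

53.383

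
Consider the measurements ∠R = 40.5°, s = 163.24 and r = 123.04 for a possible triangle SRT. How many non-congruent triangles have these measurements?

2

s·sin R = 163.24·sin(40.5°) ≈ 106.
Since s sin R < r < s (106 < 123.04 < 163.24), two triangles exist.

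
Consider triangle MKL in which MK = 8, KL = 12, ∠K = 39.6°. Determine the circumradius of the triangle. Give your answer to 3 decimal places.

By the law of cosines, LM² = MK² + KL² − 2·MK·KL·cos K = 60.061, so LM ≈ 7.7499.
Area = ½·MK·KL·sin K ≈ 30.596.
Circumradius = LM/(2 sin K) ≈ 6.0791.

R ≈ 6.079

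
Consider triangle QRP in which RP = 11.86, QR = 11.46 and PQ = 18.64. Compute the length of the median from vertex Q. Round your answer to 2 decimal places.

Median from Q: ½√(2·PQ² + 2·QR² − RP²) ≈ 14.291.

14.29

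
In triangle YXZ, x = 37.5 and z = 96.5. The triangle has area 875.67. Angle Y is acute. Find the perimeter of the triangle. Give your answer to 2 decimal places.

perimeter ≈ 200.22

From area = ½·x·z·sin Y, we get sin Y = 2·area/(x·z) ≈ 0.48396.
Taking the acute solution, ∠Y ≈ 28.94°.
Law of cosines then gives y ≈ 66.22.
Perimeter = 66.22 + 37.5 + 96.5 = 200.22.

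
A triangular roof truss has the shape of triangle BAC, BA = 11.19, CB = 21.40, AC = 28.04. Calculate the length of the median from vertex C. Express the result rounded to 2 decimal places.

Median from C: ½√(2·AC² + 2·CB² − BA²) ≈ 24.306.

24.31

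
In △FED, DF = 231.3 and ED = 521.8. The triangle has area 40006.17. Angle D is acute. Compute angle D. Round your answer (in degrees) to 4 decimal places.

41.5248

From area = ½·ED·DF·sin D, we get sin D = 2·area/(ED·DF) ≈ 0.66294.
Taking the acute solution, ∠D ≈ 41.52°.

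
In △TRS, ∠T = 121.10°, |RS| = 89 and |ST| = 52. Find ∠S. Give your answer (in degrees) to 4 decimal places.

Law of sines: sin R = |ST|·sin T/|RS| ≈ 0.50029.
Since |RS| ≥ |ST|, only the acute value applies: ∠R ≈ 30.02°.
Then ∠S = 180° − ∠T − ∠R ≈ 28.88°.

∠S ≈ 28.8808°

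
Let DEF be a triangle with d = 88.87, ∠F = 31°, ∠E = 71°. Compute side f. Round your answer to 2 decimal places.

The third angle is ∠D = 180° − ∠E − ∠F = 78.00°.
Law of sines: f = d·sin F/sin D ≈ 46.794.

46.79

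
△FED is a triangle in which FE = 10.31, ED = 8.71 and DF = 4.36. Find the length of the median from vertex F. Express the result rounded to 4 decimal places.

m_F ≈ 6.6096

Median from F: ½√(2·DF² + 2·FE² − ED²) ≈ 6.6096.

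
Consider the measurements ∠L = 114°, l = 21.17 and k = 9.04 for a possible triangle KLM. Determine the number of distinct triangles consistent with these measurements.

k·sin L = 9.04·sin(114°) ≈ 8.258.
Since ∠L is not acute, a triangle exists only if l > k; here l > k, so there is exactly one triangle.

1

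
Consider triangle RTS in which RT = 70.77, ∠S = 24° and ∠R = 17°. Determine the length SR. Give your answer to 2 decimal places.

114.15

The third angle is ∠T = 180° − ∠S − ∠R = 139.00°.
Law of sines: SR = RT·sin T/sin S ≈ 114.15.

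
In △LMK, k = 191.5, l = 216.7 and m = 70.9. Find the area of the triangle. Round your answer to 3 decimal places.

Semiperimeter s = (216.7 + 70.9 + 191.5)/2 = 239.55.
Heron's formula: area = √(239.55·22.85·168.65·48.05) ≈ 6660.1.

6660.105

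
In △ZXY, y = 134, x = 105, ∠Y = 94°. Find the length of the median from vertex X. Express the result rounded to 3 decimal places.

Law of sines: sin X = x·sin Y/y ≈ 0.78167.
Since y ≥ x, only the acute value applies: ∠X ≈ 51.41°.
Then ∠Z = 180° − ∠Y − ∠X ≈ 34.59°.
Law of sines gives z = y·sin Z/sin Y ≈ 76.25.
Median from X: ½√(2·y² + 2·z² − x²) ≈ 95.545.

m_X ≈ 95.545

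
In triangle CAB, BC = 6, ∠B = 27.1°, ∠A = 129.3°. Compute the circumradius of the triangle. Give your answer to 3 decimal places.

3.877

The third angle is ∠C = 180° − ∠A − ∠B = 23.60°.
Law of sines: AB = BC·sin C/sin A ≈ 3.1041.
Law of sines: CA = BC·sin B/sin A ≈ 3.5321.
Circumradius = BC/(2 sin A) ≈ 3.8768.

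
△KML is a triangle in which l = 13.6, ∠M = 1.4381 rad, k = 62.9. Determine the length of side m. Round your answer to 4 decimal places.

62.5700

By the law of cosines, m² = l² + k² − 2·l·k·cos M = 3915, so m ≈ 62.57.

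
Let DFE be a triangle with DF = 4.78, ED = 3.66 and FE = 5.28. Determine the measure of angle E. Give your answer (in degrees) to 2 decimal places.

By the law of cosines, cos E = (FE² + ED² − DF²) / (2·FE·ED) ≈ 0.47673, so ∠E ≈ 61.53°.

∠E ≈ 61.53°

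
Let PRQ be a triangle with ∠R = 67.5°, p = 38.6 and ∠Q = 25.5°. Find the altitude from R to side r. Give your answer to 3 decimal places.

h_R ≈ 16.618

The third angle is ∠P = 180° − ∠R − ∠Q = 87.00°.
Law of sines: r = p·sin R/sin P ≈ 35.711.
Law of sines: q = p·sin Q/sin P ≈ 16.641.
Area = ½·p·r·sin Q ≈ 296.72.
The altitude from R has length 2·area/r ≈ 16.618.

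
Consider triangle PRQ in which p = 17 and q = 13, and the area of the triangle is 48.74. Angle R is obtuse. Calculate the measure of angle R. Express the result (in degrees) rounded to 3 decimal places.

∠R ≈ 153.827°

From area = ½·q·p·sin R, we get sin R = 2·area/(q·p) ≈ 0.44109.
Taking the obtuse solution, ∠R ≈ 153.83°.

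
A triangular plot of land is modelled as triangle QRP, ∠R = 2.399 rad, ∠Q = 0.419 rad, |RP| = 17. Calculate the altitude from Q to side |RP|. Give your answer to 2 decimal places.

The third angle is ∠P = π − ∠Q − ∠R = 0.324 rad.
Law of sines: |PQ| = |RP|·sin R/sin Q ≈ 28.255.
Law of sines: |QR| = |RP|·sin P/sin Q ≈ 13.286.
Area = ½·|RP|·|PQ|·sin P ≈ 76.367.
The altitude from Q has length 2·area/|RP| ≈ 8.9843.

h_Q ≈ 8.98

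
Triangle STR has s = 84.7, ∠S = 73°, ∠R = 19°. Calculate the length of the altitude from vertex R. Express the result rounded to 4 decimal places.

h_R ≈ 84.6484

The third angle is ∠T = 180° − ∠R − ∠S = 88.00°.
Law of sines: t = s·sin T/sin S ≈ 88.516.
Law of sines: r = s·sin R/sin S ≈ 28.836.
Area = ½·s·t·sin R ≈ 1220.4.
The altitude from R has length 2·area/r ≈ 84.648.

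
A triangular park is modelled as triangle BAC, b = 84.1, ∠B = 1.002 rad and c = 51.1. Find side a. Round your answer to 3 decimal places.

Law of sines: sin C = c·sin B/b ≈ 0.51194.
Since b ≥ c, only the acute value applies: ∠C ≈ 0.537 rad.
Then ∠A = π − ∠B − ∠C ≈ 1.602 rad.
Law of sines gives a = b·sin A/sin B ≈ 99.767.

99.767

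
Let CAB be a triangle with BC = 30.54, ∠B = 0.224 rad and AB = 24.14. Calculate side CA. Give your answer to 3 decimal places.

By the law of cosines, CA² = AB² + BC² − 2·AB·BC·cos B = 77.797, so CA ≈ 8.8203.

8.820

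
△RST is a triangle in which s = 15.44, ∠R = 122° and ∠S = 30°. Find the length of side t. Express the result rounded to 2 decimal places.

14.50

The third angle is ∠T = 180° − ∠R − ∠S = 28.00°.
Law of sines: t = s·sin T/sin S ≈ 14.497.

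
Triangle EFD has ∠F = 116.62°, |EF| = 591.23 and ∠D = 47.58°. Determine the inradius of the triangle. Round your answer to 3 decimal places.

The third angle is ∠E = 180° − ∠F − ∠D = 15.80°.
Law of sines: |FD| = |EF|·sin E/sin D ≈ 218.07.
Law of sines: |DE| = |EF|·sin F/sin D ≈ 715.99.
Area = ½·|EF|·|FD|·sin F ≈ 57630.
Semiperimeter s = (218.07+715.99+591.23)/2 = 762.64.
Inradius = area/s = 57630/762.64 ≈ 75.566.

r ≈ 75.566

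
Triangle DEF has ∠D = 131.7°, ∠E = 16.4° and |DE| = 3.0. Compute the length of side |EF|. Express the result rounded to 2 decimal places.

4.24

The third angle is ∠F = 180° − ∠D − ∠E = 31.90°.
Law of sines: |EF| = |DE|·sin D/sin F ≈ 4.2387.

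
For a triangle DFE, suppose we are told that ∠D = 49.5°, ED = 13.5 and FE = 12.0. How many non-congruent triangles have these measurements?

ED·sin D = 13.5·sin(49.5°) ≈ 10.27.
Since ED sin D < FE < ED (10.27 < 12.0 < 13.5), two triangles exist.

2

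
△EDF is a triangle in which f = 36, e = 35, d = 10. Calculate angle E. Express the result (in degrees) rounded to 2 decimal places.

By the law of cosines, cos E = (d² + f² − e²) / (2·d·f) ≈ 0.23750, so ∠E ≈ 76.26°.

∠E ≈ 76.26°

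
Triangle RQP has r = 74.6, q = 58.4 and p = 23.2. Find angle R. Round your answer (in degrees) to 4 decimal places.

By the law of cosines, cos R = (q² + p² − r²) / (2·q·p) ≈ -0.59650, so ∠R ≈ 126.62°.

∠R ≈ 126.6193°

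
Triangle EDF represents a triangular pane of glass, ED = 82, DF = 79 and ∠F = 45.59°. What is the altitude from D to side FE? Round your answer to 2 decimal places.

Law of sines: sin E = DF·sin F/ED ≈ 0.68822.
Since ED ≥ DF, only the acute value applies: ∠E ≈ 43.49°.
Then ∠D = 180° − ∠F − ∠E ≈ 90.92°.
Law of sines gives FE = ED·sin D/sin F ≈ 114.77.
Area = ½·ED·DF·sin D ≈ 3238.6.
The altitude from D has length 2·area/FE ≈ 56.434.

h_D ≈ 56.43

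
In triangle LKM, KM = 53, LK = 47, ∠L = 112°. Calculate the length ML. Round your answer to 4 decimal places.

Law of sines: sin M = LK·sin L/KM ≈ 0.82222.
Since KM ≥ LK, only the acute value applies: ∠M ≈ 55.31°.
Then ∠K = 180° − ∠L − ∠M ≈ 12.69°.
Law of sines gives ML = KM·sin K/sin L ≈ 12.56.

12.5595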